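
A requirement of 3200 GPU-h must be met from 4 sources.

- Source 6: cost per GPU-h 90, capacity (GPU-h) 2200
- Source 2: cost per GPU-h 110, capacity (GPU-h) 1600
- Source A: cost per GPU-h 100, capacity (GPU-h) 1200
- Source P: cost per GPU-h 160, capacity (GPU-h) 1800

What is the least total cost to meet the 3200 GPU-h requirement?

Fill from the cheapest source first.
Take 2200 from Source 6 at 90 ; need 1000 more.
Take 1000 from Source A at 100 to finish.
Source 2, Source P: unused.
Cost = 2200×90 + 1000×100 = 298000.

298000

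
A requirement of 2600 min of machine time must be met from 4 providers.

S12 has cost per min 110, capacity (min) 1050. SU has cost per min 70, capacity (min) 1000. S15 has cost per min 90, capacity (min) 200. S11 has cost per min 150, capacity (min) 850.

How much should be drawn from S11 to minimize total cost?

350

Use providers in increasing cost order.
SU at 70: take all 1000 min ; 1600 still needed.
Take 200 from S15 at 90 ; need 1400 more.
S12 (110): use full 1050 ; 350 min to go.
Take 350 from S11 at 150 to finish.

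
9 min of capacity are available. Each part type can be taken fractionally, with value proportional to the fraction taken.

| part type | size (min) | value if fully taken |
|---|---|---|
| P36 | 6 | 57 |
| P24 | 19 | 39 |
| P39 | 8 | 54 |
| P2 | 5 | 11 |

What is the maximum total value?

77.25

Rank by value-to-size ratio: P36 57/6≈9.5, P39 54/8≈6.75, P2 11/5≈2.2, P24 39/19≈2.05.
All 6 min of P36 fit (value 57) — 3 remain.
3 min left: a 3/8 share of P39 gives 54×3/8 = 20.25.
Total value = 77.25.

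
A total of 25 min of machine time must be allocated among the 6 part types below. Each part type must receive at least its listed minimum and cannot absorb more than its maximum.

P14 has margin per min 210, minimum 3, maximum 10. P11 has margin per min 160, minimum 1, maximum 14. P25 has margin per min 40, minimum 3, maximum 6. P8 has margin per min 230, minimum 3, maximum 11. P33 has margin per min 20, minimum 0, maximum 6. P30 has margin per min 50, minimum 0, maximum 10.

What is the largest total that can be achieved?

4910

Meeting every minimum uses 3+1+3+3+0+0 = 10 min, leaving 15.
Rank by margin per min: P8 230 > P14 210 > P11 160 > P30 50 > P25 40 > P33 20.
P8: +8 to 11 (cap) ; 7 left.
P14: +7 to 10 (cap) ; 0 left.
Total = 210×10 + 160×1 + 40×3 + 230×11 = 4910.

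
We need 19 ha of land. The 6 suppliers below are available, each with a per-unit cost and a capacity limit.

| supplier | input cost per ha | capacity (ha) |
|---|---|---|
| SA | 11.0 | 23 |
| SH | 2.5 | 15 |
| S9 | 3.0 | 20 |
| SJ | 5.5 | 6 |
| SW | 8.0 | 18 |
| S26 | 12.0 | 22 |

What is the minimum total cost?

Cheapest first:
Take 15 from SH at 2.5 → need 4 more.
S9 at 3.0: take 4 of its 20 → requirement met.
SJ, SW, SA, S26: unused.
Cost = 15×2.5 + 4×3.0 = 49.5.

49.5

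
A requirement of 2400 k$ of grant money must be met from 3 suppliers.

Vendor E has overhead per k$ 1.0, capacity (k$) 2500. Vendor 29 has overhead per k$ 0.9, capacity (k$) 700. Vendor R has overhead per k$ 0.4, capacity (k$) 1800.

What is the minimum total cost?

1260

Use suppliers in increasing cost order.
Vendor R (0.4): use full 1800 → 600 k$ to go.
Vendor 29 (0.9): take the remaining 600 → done.
Vendor E: unused.
Cost = 1800×0.4 + 600×0.9 = 1260.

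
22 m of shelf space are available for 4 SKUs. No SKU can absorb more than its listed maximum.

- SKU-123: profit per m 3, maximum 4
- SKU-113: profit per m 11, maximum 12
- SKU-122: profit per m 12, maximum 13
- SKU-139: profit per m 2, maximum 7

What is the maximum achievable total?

Highest profit per m first: SKU-122 12 > SKU-113 11 > SKU-123 3 > SKU-139 2.
SKU-122 takes 13 to reach its cap of 13 ; 9 left.
SKU-113 has room for 12 but only 9 remain, so it gets 9.
Total = 11×9 + 12×13 = 255.

255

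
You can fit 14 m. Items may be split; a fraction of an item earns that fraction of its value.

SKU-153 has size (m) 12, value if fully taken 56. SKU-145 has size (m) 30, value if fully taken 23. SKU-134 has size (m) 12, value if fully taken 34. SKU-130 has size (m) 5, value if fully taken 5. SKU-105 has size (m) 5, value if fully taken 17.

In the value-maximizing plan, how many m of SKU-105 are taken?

Best value per unit of size first: SKU-153 56/12≈4.67, SKU-105 17/5≈3.4, SKU-134 34/12≈2.83, SKU-130 5/5≈1, SKU-145 23/30≈0.767.
SKU-153: take in full, 12 m for value 56 ; 2 left.
Fill the last 2 m with part of SKU-105: 2/5 of it earns 6.8.

2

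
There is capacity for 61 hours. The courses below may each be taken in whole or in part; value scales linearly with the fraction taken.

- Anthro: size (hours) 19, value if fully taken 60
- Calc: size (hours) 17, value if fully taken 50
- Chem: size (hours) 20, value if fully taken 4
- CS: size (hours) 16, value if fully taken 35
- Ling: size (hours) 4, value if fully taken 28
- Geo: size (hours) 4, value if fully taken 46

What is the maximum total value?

219.2

Best value per unit of size first: Geo 46/4≈11.5, Ling 28/4≈7, Anthro 60/19≈3.16, Calc 50/17≈2.94, CS 35/16≈2.19, Chem 4/20≈0.2.
Take all of Geo (4 hours, value 46) ; 57 hours left.
Ling: take in full, 4 hours for value 28 ; 53 left.
Anthro: take in full, 19 hours for value 60 ; 34 left.
Calc: take in full, 17 hours for value 50 ; 17 left.
CS: take in full, 16 hours for value 35 ; 1 left.
Only 1 hours remain; take 1/20 of Chem for value 4×1/20 = 0.2.
Total value = 219.2.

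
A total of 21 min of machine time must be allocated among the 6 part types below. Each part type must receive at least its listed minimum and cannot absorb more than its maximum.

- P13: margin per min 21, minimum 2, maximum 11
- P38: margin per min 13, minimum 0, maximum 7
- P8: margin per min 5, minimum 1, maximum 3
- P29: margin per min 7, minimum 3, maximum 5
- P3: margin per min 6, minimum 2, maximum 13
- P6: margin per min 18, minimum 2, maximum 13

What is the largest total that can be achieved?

Meeting every minimum uses 2+0+1+3+2+2 = 10 min, leaving 11.
Order the part types by margin per min: P13 21 > P6 18 > P38 13 > P29 7 > P3 6 > P8 5.
P13: +9 to 11 (cap) — 2 left.
Only 2 left; P6 takes them to reach 4.
Total = 21×11 + 5×1 + 7×3 + 6×2 + 18×4 = 341.

341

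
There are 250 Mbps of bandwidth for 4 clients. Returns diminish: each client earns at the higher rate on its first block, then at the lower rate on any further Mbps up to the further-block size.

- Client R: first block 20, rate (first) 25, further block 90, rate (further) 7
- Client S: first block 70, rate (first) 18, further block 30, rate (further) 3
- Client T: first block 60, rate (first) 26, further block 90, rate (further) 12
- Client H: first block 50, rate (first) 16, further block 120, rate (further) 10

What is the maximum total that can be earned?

Rank every tier by rate: Client T/T1 26 > Client R/T1 25 > Client S/T1 18 > Client H/T1 16 > Client T/T2 12 > Client H/T2 10 > Client R/T2 7 > Client S/T2 3.
Client T/T1 (26): +60 — 190 left.
Client R/T1 (25): +20 — 170 left.
Client S T1 at 18: fill all 70 — 100 left.
Fill Client H T1 block (50 at 16) — 50 left.
Client T T2 at 12: only 50 left, fill 50.
Total = 26×60 + 25×20 + 18×70 + 16×50 + 12×50 = 4720.

4720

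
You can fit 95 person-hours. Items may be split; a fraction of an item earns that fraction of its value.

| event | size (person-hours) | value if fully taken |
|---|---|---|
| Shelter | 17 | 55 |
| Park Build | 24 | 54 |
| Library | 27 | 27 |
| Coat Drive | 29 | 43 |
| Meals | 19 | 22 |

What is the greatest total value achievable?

Rank by value-to-size ratio: Shelter 55/17≈3.24, Park Build 54/24≈2.25, Coat Drive 43/29≈1.48, Meals 22/19≈1.16, Library 27/27≈1.
Shelter: take in full, 17 person-hours for value 55 ; 78 left.
Take all of Park Build (24 person-hours, value 54) ; 54 person-hours left.
Take all of Coat Drive (29 person-hours, value 43) ; 25 person-hours left.
Meals: take in full, 19 person-hours for value 22 ; 6 left.
Fill the last 6 person-hours with part of Library: 6/27 of it earns 6.
Total value = 180.

180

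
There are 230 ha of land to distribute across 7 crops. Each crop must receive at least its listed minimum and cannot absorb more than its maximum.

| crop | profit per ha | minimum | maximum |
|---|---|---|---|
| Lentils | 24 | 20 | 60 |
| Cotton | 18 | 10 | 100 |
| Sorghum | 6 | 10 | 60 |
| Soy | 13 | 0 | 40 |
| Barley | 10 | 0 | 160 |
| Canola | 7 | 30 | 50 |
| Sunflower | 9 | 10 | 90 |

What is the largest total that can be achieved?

Meeting every minimum uses 20+10+10+0+0+30+10 = 80 ha, leaving 150.
Highest profit per ha first: Lentils 24 > Cotton 18 > Soy 13 > Barley 10 > Sunflower 9 > Canola 7 > Sorghum 6.
Lentils takes 40 more to reach its cap of 60 ; 110 left.
Cotton takes 90 more to reach its cap of 100 ; 20 left.
Only 20 left; Soy takes them to reach 20.
Total = 24×60 + 18×100 + 6×10 + 13×20 + 7×30 + 9×10 = 3860.

3860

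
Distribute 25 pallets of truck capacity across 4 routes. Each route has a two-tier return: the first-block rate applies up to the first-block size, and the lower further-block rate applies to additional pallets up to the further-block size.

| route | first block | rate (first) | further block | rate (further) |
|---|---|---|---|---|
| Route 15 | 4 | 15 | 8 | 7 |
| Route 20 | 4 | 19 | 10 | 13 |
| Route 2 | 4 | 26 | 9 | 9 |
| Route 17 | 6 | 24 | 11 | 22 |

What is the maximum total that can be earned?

Order all 8 blocks by rate: Route 2/first 26 > Route 17/first 24 > Route 17/second 22 > Route 20/first 19 > Route 15/first 15 > Route 20/second 13 > Route 2/second 9 > Route 15/second 7.
Route 2 first at 26: fill all 4 → 21 left.
Route 17/first (24): +6 → 15 left.
Route 17 second at 22: fill all 11 → 4 left.
Fill Route 20 first block (4 at 19) → 0 left.
Total = 26×4 + 24×6 + 22×11 + 19×4 = 566.

566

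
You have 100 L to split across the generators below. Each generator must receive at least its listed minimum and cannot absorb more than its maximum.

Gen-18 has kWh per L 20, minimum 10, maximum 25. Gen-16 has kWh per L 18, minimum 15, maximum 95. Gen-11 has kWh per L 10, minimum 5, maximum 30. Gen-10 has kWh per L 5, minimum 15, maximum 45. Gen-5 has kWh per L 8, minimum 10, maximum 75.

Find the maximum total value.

Meeting every minimum uses 10+15+5+15+10 = 55 L, leaving 45.
Rank by kWh per L: Gen-18 20 > Gen-16 18 > Gen-11 10 > Gen-5 8 > Gen-10 5.
Gen-18: +15 to 25 (cap) — 30 left.
Only 30 left; Gen-16 takes them to reach 45.
Total = 20×25 + 18×45 + 10×5 + 5×15 + 8×10 = 1515.

1515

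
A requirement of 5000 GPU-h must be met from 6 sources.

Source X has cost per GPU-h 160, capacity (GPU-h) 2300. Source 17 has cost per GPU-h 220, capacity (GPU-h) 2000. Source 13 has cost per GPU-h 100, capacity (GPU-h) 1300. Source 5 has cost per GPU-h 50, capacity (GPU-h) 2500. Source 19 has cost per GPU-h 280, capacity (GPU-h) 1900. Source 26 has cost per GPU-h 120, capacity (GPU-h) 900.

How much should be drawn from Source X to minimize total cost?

Fill from the cheapest source first.
Source 5 at 50: take all 2500 GPU-h ; 2500 still needed.
Source 13 (100): use full 1300 ; 1200 GPU-h to go.
Source 26 at 120: take all 900 GPU-h ; 300 still needed.
Source X (160): take the remaining 300 ; done.
Source 17, Source 19: unused.

300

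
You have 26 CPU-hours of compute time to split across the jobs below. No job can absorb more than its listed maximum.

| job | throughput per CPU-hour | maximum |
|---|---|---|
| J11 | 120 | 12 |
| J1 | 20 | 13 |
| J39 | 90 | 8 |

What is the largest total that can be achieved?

Rank by throughput per CPU-hour: J11 120 > J39 90 > J1 20.
J11 takes 12 to reach its cap of 12 ; 14 left.
J39: +8 to 8 (cap) ; 6 left.
J1 has room for 13 but only 6 remain, so it gets 6.
Total = 120×12 + 20×6 + 90×8 = 2280.

2280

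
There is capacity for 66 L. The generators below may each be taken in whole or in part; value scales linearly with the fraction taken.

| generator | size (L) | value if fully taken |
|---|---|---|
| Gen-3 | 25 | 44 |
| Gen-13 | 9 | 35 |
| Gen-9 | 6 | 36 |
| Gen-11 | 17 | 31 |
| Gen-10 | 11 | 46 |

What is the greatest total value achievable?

Rank by value-to-size ratio: Gen-9 36/6≈6, Gen-10 46/11≈4.18, Gen-13 35/9≈3.89, Gen-11 31/17≈1.82, Gen-3 44/25≈1.76.
All 6 L of Gen-9 fit (value 36) → 60 remain.
Gen-10: take in full, 11 L for value 46 → 49 left.
Take all of Gen-13 (9 L, value 35) → 40 L left.
All 17 L of Gen-11 fit (value 31) → 23 remain.
23 L left: a 23/25 share of Gen-3 gives 44×23/25 = 40.48.
Total value = 188.48.

188.48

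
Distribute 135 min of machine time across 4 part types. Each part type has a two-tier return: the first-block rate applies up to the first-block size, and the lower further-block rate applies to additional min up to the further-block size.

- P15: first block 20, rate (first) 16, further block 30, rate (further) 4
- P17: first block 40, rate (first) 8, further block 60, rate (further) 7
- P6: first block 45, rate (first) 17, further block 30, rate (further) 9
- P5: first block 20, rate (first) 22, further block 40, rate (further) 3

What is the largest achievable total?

1955

Treat each block as its own option and order by rate: P5/first 22 > P6/first 17 > P15/first 16 > P6/second 9 > P17/first 8 > P17/second 7 > P15/second 4 > P5/second 3.
Fill P5 first block (20 at 22) → 115 left.
P6/first (17): +45 → 70 left.
Fill P15 first block (20 at 16) → 50 left.
Fill P6 second block (30 at 9) → 20 left.
20 remain; put them into P17 first at 8.
Total = 22×20 + 17×45 + 16×20 + 9×30 + 8×20 = 1955.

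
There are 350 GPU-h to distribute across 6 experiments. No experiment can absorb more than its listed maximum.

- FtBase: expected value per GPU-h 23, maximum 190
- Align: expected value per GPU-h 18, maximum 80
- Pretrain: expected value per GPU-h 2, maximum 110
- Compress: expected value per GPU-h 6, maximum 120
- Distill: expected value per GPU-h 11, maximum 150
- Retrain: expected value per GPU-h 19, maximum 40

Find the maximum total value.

7010

Highest expected value per GPU-h first: FtBase 23 > Retrain 19 > Align 18 > Distill 11 > Compress 6 > Pretrain 2.
FtBase: +190 to 190 (cap) ; 160 left.
Retrain takes 40 to reach its cap of 40 ; 120 left.
Give Align 80 to hit its cap of 80 ; 40 left.
Only 40 left; Distill takes them to reach 40.
Total = 23×190 + 18×80 + 11×40 + 19×40 = 7010.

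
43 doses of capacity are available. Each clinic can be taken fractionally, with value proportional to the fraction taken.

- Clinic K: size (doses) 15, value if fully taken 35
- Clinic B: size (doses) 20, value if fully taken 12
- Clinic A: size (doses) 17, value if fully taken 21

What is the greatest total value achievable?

62.6

Rank by value-to-size ratio: Clinic K 35/15≈2.33, Clinic A 21/17≈1.24, Clinic B 12/20≈0.6.
Clinic K: take in full, 15 doses for value 35 — 28 left.
All 17 doses of Clinic A fit (value 21) — 11 remain.
Only 11 doses remain; take 11/20 of Clinic B for value 12×11/20 = 6.6.
Total value = 62.6.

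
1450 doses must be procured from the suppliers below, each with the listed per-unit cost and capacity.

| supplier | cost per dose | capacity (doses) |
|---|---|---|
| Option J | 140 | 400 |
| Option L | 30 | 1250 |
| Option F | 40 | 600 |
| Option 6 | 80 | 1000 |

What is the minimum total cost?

45500

Use suppliers in increasing cost order.
Option L at 30: take all 1250 doses ; 200 still needed.
Option F (40): take the remaining 200 ; done.
Option 6, Option J: unused.
Cost = 1250×30 + 200×40 = 45500.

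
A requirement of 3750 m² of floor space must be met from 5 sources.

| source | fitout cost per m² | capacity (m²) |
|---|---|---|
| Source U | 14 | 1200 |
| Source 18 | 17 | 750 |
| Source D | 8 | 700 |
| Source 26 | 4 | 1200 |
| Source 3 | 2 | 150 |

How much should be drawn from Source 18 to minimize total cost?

Fill from the cheapest source first.
Source 3 (2): use full 150 — 3600 m² to go.
Take 1200 from Source 26 at 4 — need 2400 more.
Take 700 from Source D at 8 — need 1700 more.
Source U at 14: take all 1200 m² — 500 still needed.
Source 18 (17): take the remaining 500 — done.

500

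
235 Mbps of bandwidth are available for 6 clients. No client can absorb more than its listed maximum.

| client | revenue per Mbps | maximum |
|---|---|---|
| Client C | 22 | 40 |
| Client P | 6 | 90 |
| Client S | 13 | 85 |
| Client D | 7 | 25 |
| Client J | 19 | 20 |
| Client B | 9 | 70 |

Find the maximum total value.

Order the clients by revenue per Mbps: Client C 22 > Client J 19 > Client S 13 > Client B 9 > Client D 7 > Client P 6.
Client C: +40 to 40 (cap) → 195 left.
Give Client J 20 to hit its cap of 20 → 175 left.
Client S takes 85 to reach its cap of 85 → 90 left.
Client B: +70 to 70 (cap) → 20 left.
Client D has room for 25 but only 20 remain, so it gets 20.
Total = 22×40 + 13×85 + 7×20 + 19×20 + 9×70 = 3135.

3135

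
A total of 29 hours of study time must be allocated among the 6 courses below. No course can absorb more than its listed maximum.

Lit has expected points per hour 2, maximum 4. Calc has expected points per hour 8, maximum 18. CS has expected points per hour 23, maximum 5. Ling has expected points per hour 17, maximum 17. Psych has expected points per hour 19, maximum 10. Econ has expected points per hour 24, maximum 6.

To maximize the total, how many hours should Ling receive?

Rank by expected points per hour: Econ 24 > CS 23 > Psych 19 > Ling 17 > Calc 8 > Lit 2.
Give Econ 6 to hit its cap of 6 → 23 left.
CS: +5 to 5 (cap) → 18 left.
Give Psych 10 to hit its cap of 10 → 8 left.
Only 8 left; Ling takes them to reach 8.

8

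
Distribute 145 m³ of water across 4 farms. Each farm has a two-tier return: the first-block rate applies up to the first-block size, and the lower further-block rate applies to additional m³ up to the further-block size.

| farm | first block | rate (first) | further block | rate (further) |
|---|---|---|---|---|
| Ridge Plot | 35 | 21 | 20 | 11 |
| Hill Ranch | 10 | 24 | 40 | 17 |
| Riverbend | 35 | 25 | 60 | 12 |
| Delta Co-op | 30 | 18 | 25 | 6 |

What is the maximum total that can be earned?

2985

Treat each block as its own option and order by rate: Riverbend/first 25 > Hill Ranch/first 24 > Ridge Plot/first 21 > Delta Co-op/first 18 > Hill Ranch/second 17 > Riverbend/second 12 > Ridge Plot/second 11 > Delta Co-op/second 6.
Riverbend first at 25: fill all 35 → 110 left.
Hill Ranch first at 24: fill all 10 → 100 left.
Fill Ridge Plot first block (35 at 21) → 65 left.
Fill Delta Co-op first block (30 at 18) → 35 left.
Hill Ranch/second: +35 of 40 at 17; pool empty.
Total = 25×35 + 24×10 + 21×35 + 18×30 + 17×35 = 2985.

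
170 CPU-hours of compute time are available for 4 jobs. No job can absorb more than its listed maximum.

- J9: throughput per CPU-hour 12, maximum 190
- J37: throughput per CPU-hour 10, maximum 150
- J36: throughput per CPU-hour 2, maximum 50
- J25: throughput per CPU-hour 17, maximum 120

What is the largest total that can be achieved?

2640

Order the jobs by throughput per CPU-hour: J25 17 > J9 12 > J37 10 > J36 2.
J25: +120 to 120 (cap) → 50 left.
J9 has room for 190 but only 50 remain, so it gets 50.
Total = 12×50 + 17×120 = 2640.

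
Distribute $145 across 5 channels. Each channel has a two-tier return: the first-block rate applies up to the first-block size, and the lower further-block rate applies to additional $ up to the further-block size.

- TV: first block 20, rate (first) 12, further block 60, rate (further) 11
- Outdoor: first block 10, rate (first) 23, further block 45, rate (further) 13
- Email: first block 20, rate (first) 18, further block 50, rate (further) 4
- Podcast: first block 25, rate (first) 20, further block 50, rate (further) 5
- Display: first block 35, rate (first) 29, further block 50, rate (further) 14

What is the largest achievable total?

2870

Rank every tier by rate: Display/first 29 > Outdoor/first 23 > Podcast/first 20 > Email/first 18 > Display/second 14 > Outdoor/second 13 > TV/first 12 > TV/second 11 > Podcast/second 5 > Email/second 4.
Display/first (29): +35 → 110 left.
Outdoor first at 23: fill all 10 → 100 left.
Podcast first at 20: fill all 25 → 75 left.
Email first at 18: fill all 20 → 55 left.
Display second at 14: fill all 50 → 5 left.
Outdoor/second: +5 of 45 at 13; pool empty.
Total = 29×35 + 23×10 + 20×25 + 18×20 + 14×50 + 13×5 = 2870.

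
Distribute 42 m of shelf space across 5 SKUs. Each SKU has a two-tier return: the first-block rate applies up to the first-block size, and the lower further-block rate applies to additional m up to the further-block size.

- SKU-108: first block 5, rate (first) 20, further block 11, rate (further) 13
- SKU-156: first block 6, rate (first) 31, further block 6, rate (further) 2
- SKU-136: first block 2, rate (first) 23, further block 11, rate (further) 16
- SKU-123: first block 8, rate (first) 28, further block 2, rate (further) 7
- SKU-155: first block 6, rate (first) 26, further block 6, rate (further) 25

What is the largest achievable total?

Treat each block as its own option and order by rate: SKU-156/tier1 31 > SKU-123/tier1 28 > SKU-155/tier1 26 > SKU-155/tier2 25 > SKU-136/tier1 23 > SKU-108/tier1 20 > SKU-136/tier2 16 > SKU-108/tier2 13 > SKU-123/tier2 7 > SKU-156/tier2 2.
SKU-156 tier1 at 31: fill all 6 — 36 left.
Fill SKU-123 tier1 block (8 at 28) — 28 left.
SKU-155 tier1 at 26: fill all 6 — 22 left.
Fill SKU-155 tier2 block (6 at 25) — 16 left.
SKU-136 tier1 at 23: fill all 2 — 14 left.
Fill SKU-108 tier1 block (5 at 20) — 9 left.
SKU-136/tier2: +9 of 11 at 16; pool empty.
Total = 31×6 + 28×8 + 26×6 + 25×6 + 23×2 + 20×5 + 16×9 = 1006.

1006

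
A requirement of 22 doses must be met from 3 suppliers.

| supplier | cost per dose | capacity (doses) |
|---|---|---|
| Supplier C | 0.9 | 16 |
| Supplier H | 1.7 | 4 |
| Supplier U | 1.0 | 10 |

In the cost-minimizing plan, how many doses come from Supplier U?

Use suppliers in increasing cost order.
Take 16 from Supplier C at 0.9 → need 6 more.
Supplier U (1.0): take the remaining 6 → done.
Supplier H: unused.

6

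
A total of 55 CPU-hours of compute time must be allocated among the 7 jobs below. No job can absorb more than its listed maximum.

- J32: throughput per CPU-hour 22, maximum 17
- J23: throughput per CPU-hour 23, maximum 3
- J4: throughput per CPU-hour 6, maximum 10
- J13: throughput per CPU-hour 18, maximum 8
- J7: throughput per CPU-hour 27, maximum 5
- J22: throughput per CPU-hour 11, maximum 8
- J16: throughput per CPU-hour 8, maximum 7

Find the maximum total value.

Rank by throughput per CPU-hour: J7 27 > J23 23 > J32 22 > J13 18 > J22 11 > J16 8 > J4 6.
J7 takes 5 to reach its cap of 5 ; 50 left.
J23 takes 3 to reach its cap of 3 ; 47 left.
Give J32 17 to hit its cap of 17 ; 30 left.
J13 takes 8 to reach its cap of 8 ; 22 left.
J22: +8 to 8 (cap) ; 14 left.
J16: +7 to 7 (cap) ; 7 left.
Only 7 left; J4 takes them to reach 7.
Total = 22×17 + 23×3 + 6×7 + 18×8 + 27×5 + 11×8 + 8×7 = 908.

908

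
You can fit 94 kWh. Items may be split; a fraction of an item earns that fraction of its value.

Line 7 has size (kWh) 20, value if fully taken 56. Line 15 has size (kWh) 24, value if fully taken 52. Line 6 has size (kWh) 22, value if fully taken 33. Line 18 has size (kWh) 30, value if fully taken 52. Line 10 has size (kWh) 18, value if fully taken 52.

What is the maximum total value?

Sort by value density: Line 10 52/18≈2.89, Line 7 56/20≈2.8, Line 15 52/24≈2.17, Line 18 52/30≈1.73, Line 6 33/22≈1.5.
Line 10: take in full, 18 kWh for value 52 — 76 left.
Line 7: take in full, 20 kWh for value 56 — 56 left.
All 24 kWh of Line 15 fit (value 52) — 32 remain.
Take all of Line 18 (30 kWh, value 52) — 2 kWh left.
Fill the last 2 kWh with part of Line 6: 2/22 of it earns 3.
Total value = 215.

215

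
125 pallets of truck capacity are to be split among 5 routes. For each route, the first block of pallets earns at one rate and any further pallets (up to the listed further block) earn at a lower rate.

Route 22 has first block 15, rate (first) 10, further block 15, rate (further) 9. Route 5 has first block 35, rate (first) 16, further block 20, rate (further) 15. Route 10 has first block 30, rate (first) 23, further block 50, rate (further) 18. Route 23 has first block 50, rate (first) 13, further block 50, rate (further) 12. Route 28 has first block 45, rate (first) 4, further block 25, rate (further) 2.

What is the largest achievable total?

Rank every tier by rate: Route 10/T1 23 > Route 10/T2 18 > Route 5/T1 16 > Route 5/T2 15 > Route 23/T1 13 > Route 23/T2 12 > Route 22/T1 10 > Route 22/T2 9 > Route 28/T1 4 > Route 28/T2 2.
Route 10/T1 (23): +30 — 95 left.
Route 10 T2 at 18: fill all 50 — 45 left.
Route 5/T1 (16): +35 — 10 left.
10 remain; put them into Route 5 T2 at 15.
Total = 23×30 + 18×50 + 16×35 + 15×10 = 2300.

2300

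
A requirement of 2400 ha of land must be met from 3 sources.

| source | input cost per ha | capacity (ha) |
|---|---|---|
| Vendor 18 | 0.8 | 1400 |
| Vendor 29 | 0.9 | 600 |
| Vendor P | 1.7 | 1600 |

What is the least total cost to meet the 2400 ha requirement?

2340

Use sources in increasing cost order.
Vendor 18 at 0.8: take all 1400 ha → 1000 still needed.
Vendor 29 (0.9): use full 600 → 400 ha to go.
Take 400 from Vendor P at 1.7 to finish.
Cost = 1400×0.8 + 600×0.9 + 400×1.7 = 2340.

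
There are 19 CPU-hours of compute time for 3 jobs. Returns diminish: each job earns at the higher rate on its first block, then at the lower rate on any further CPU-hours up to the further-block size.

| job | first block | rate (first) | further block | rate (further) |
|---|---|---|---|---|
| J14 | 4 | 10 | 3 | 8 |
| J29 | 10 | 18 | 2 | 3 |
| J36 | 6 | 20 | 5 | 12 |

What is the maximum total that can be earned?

336

Order all 6 blocks by rate: J36/T1 20 > J29/T1 18 > J36/T2 12 > J14/T1 10 > J14/T2 8 > J29/T2 3.
Fill J36 T1 block (6 at 20) → 13 left.
J29 T1 at 18: fill all 10 → 3 left.
J36 T2 at 12: only 3 left, fill 3.
Total = 20×6 + 18×10 + 12×3 = 336.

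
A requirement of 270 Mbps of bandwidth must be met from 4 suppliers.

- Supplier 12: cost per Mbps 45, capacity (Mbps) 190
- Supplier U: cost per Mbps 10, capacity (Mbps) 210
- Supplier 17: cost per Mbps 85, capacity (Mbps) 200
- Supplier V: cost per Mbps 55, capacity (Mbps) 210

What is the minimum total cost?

Cheapest first:
Supplier U (10): use full 210 ; 60 Mbps to go.
Supplier 12 at 45: take 60 of its 190 ; requirement met.
Supplier V, Supplier 17: unused.
Cost = 210×10 + 60×45 = 4800.

4800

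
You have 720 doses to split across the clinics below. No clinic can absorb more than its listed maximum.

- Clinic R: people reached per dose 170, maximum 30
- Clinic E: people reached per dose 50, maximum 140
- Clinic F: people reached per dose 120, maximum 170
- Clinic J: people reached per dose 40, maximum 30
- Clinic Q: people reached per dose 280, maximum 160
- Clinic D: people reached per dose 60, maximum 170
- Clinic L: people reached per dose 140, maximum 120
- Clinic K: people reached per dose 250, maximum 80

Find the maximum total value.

116700

Rank by people reached per dose: Clinic Q 280 > Clinic K 250 > Clinic R 170 > Clinic L 140 > Clinic F 120 > Clinic D 60 > Clinic E 50 > Clinic J 40.
Clinic Q takes 160 to reach its cap of 160 — 560 left.
Clinic K takes 80 to reach its cap of 80 — 480 left.
Clinic R: +30 to 30 (cap) — 450 left.
Give Clinic L 120 to hit its cap of 120 — 330 left.
Clinic F: +170 to 170 (cap) — 160 left.
Clinic D: +160 (room for 170) → 160. Pool exhausted.
Total = 170×30 + 120×170 + 280×160 + 60×160 + 140×120 + 250×80 = 116700.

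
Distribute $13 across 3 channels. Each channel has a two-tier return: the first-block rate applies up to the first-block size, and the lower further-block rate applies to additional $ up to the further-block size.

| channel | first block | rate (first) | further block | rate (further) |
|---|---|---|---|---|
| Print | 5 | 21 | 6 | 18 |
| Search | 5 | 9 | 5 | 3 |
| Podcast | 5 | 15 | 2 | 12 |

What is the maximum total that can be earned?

Rank every tier by rate: Print/tier1 21 > Print/tier2 18 > Podcast/tier1 15 > Podcast/tier2 12 > Search/tier1 9 > Search/tier2 3.
Print/tier1 (21): +5 — 8 left.
Print tier2 at 18: fill all 6 — 2 left.
2 remain; put them into Podcast tier1 at 15.
Total = 21×5 + 18×6 + 15×2 = 243.

243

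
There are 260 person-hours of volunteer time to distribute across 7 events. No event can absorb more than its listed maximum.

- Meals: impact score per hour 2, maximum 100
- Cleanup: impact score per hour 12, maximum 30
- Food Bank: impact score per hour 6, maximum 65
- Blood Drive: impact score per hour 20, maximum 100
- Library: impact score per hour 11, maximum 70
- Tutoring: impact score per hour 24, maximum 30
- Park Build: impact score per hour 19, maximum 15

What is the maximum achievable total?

Order the events by impact score per hour: Tutoring 24 > Blood Drive 20 > Park Build 19 > Cleanup 12 > Library 11 > Food Bank 6 > Meals 2.
Tutoring takes 30 to reach its cap of 30 ; 230 left.
Blood Drive takes 100 to reach its cap of 100 ; 130 left.
Give Park Build 15 to hit its cap of 15 ; 115 left.
Give Cleanup 30 to hit its cap of 30 ; 85 left.
Library takes 70 to reach its cap of 70 ; 15 left.
Food Bank: +15 (room for 65) → 15. Pool exhausted.
Total = 12×30 + 6×15 + 20×100 + 11×70 + 24×30 + 19×15 = 4225.

4225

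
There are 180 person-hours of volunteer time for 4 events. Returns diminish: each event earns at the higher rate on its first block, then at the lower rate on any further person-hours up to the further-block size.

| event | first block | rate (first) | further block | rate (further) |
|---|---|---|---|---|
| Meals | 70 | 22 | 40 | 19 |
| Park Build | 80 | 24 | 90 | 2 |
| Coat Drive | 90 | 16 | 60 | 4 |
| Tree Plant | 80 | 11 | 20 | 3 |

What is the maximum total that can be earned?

4030

Order all 8 blocks by rate: Park Build/first 24 > Meals/first 22 > Meals/second 19 > Coat Drive/first 16 > Tree Plant/first 11 > Coat Drive/second 4 > Tree Plant/second 3 > Park Build/second 2.
Fill Park Build first block (80 at 24) ; 100 left.
Fill Meals first block (70 at 22) ; 30 left.
Meals/second: +30 of 40 at 19; pool empty.
Total = 24×80 + 22×70 + 19×30 = 4030.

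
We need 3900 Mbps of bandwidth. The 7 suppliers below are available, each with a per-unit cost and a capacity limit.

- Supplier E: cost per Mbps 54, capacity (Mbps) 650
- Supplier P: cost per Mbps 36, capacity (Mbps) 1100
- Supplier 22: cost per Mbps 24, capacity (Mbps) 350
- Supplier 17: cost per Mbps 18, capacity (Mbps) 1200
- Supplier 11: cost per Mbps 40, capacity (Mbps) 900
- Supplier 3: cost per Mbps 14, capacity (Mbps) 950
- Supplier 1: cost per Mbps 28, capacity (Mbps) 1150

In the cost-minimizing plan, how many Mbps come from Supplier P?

Cheapest first:
Supplier 3 at 14: take all 950 Mbps ; 2950 still needed.
Take 1200 from Supplier 17 at 18 ; need 1750 more.
Supplier 22 (24): use full 350 ; 1400 Mbps to go.
Supplier 1 (28): use full 1150 ; 250 Mbps to go.
Supplier P (36): take the remaining 250 ; done.
Supplier 11, Supplier E: unused.

250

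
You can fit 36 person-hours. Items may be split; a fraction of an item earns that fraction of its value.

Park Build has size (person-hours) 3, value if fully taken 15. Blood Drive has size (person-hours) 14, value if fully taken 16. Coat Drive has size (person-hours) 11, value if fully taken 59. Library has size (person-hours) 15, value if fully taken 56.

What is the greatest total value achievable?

138

Sort by value density: Coat Drive 59/11≈5.36, Park Build 15/3≈5, Library 56/15≈3.73, Blood Drive 16/14≈1.14.
Take all of Coat Drive (11 person-hours, value 59) ; 25 person-hours left.
Park Build: take in full, 3 person-hours for value 15 ; 22 left.
All 15 person-hours of Library fit (value 56) ; 7 remain.
Only 7 person-hours remain; take 7/14 of Blood Drive for value 16×7/14 = 8.
Total value = 138.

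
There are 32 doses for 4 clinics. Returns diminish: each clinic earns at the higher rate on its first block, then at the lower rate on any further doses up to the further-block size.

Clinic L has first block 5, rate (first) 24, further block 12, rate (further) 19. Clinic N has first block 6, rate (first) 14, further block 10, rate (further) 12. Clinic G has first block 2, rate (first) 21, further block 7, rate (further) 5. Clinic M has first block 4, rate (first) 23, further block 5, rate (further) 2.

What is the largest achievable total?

Order all 8 blocks by rate: Clinic L/tier1 24 > Clinic M/tier1 23 > Clinic G/tier1 21 > Clinic L/tier2 19 > Clinic N/tier1 14 > Clinic N/tier2 12 > Clinic G/tier2 5 > Clinic M/tier2 2.
Clinic L tier1 at 24: fill all 5 — 27 left.
Fill Clinic M tier1 block (4 at 23) — 23 left.
Clinic G/tier1 (21): +2 — 21 left.
Fill Clinic L tier2 block (12 at 19) — 9 left.
Clinic N tier1 at 14: fill all 6 — 3 left.
Clinic N tier2 at 12: only 3 left, fill 3.
Total = 24×5 + 23×4 + 21×2 + 19×12 + 14×6 + 12×3 = 602.

602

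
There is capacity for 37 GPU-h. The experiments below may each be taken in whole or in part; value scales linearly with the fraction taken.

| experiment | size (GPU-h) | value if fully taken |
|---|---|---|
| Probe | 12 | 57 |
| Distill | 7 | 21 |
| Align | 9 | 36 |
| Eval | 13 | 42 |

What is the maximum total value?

Best value per unit of size first: Probe 57/12≈4.75, Align 36/9≈4, Eval 42/13≈3.23, Distill 21/7≈3.
Take all of Probe (12 GPU-h, value 57) → 25 GPU-h left.
All 9 GPU-h of Align fit (value 36) → 16 remain.
All 13 GPU-h of Eval fit (value 42) → 3 remain.
Fill the last 3 GPU-h with part of Distill: 3/7 of it earns 9.
Total value = 144.

144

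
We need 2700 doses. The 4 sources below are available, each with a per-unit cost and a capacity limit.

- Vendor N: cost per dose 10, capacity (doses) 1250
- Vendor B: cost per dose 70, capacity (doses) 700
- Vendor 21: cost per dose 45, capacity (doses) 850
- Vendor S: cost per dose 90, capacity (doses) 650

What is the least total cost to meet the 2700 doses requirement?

92750

Use sources in increasing cost order.
Vendor N at 10: take all 1250 doses → 1450 still needed.
Vendor 21 at 45: take all 850 doses → 600 still needed.
Vendor B at 70: take 600 of its 700 → requirement met.
Vendor S: unused.
Cost = 1250×10 + 850×45 + 600×70 = 92750.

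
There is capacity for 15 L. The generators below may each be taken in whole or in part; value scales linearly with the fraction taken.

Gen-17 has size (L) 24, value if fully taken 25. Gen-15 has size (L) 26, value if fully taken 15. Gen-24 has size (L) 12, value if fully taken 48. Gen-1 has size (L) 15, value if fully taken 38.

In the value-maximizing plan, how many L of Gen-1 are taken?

3

Best value per unit of size first: Gen-24 48/12≈4, Gen-1 38/15≈2.53, Gen-17 25/24≈1.04, Gen-15 15/26≈0.577.
Take all of Gen-24 (12 L, value 48) — 3 L left.
Fill the last 3 L with part of Gen-1: 3/15 of it earns 7.6.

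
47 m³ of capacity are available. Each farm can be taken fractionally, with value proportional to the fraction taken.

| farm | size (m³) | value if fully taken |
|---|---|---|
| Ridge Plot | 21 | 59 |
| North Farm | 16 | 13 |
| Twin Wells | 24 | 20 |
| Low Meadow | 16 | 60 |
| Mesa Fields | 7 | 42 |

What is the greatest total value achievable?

163.5

Sort by value density: Mesa Fields 42/7≈6, Low Meadow 60/16≈3.75, Ridge Plot 59/21≈2.81, Twin Wells 20/24≈0.833, North Farm 13/16≈0.812.
Mesa Fields: take in full, 7 m³ for value 42 → 40 left.
Low Meadow: take in full, 16 m³ for value 60 → 24 left.
All 21 m³ of Ridge Plot fit (value 59) → 3 remain.
Only 3 m³ remain; take 3/24 of Twin Wells for value 20×3/24 = 2.5.
Total value = 163.5.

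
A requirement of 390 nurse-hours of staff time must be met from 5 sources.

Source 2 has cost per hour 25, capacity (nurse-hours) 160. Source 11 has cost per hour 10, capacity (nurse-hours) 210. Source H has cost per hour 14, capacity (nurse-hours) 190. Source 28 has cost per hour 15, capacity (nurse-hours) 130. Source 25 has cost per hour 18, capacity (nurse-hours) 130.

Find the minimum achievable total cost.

4620

Use sources in increasing cost order.
Source 11 at 10: take all 210 nurse-hours ; 180 still needed.
Source H (14): take the remaining 180 ; done.
Source 28, Source 25, Source 2: unused.
Cost = 210×10 + 180×14 = 4620.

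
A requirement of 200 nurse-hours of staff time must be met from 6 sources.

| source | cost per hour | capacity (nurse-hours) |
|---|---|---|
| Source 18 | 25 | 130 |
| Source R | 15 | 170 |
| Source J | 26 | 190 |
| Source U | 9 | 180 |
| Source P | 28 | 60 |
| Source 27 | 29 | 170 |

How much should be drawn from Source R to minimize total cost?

20

Use sources in increasing cost order.
Source U (9): use full 180 — 20 nurse-hours to go.
Source R at 15: take 20 of its 170 — requirement met.
Source 18, Source J, Source P, Source 27: unused.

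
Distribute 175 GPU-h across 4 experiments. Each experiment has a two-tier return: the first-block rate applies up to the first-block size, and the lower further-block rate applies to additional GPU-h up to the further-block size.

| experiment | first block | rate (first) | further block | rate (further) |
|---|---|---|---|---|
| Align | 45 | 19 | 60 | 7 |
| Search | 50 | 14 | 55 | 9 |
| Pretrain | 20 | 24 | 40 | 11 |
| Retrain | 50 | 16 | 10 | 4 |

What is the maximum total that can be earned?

Rank every tier by rate: Pretrain/T1 24 > Align/T1 19 > Retrain/T1 16 > Search/T1 14 > Pretrain/T2 11 > Search/T2 9 > Align/T2 7 > Retrain/T2 4.
Pretrain T1 at 24: fill all 20 — 155 left.
Fill Align T1 block (45 at 19) — 110 left.
Retrain T1 at 16: fill all 50 — 60 left.
Search T1 at 14: fill all 50 — 10 left.
10 remain; put them into Pretrain T2 at 11.
Total = 24×20 + 19×45 + 16×50 + 14×50 + 11×10 = 2945.

2945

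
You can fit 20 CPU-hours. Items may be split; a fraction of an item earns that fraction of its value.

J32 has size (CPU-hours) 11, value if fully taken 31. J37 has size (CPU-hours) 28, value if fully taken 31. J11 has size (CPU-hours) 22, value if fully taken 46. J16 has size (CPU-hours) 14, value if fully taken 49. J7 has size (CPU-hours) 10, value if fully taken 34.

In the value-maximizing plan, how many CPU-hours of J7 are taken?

Sort by value density: J16 49/14≈3.5, J7 34/10≈3.4, J32 31/11≈2.82, J11 46/22≈2.09, J37 31/28≈1.11.
Take all of J16 (14 CPU-hours, value 49) — 6 CPU-hours left.
Fill the last 6 CPU-hours with part of J7: 6/10 of it earns 20.4.

6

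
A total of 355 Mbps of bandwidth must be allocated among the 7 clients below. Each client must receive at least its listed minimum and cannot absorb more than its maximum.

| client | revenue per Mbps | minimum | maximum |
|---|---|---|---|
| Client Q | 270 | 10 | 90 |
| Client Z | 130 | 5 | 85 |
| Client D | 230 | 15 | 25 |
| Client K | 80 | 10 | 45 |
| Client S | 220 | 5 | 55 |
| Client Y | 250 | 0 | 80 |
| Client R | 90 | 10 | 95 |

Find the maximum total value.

Meeting every minimum uses 10+5+15+10+5+0+10 = 55 Mbps, leaving 300.
Order the clients by revenue per Mbps: Client Q 270 > Client Y 250 > Client D 230 > Client S 220 > Client Z 130 > Client R 90 > Client K 80.
Client Q takes 80 more to reach its cap of 90 ; 220 left.
Give Client Y 80 more to hit its cap of 80 ; 140 left.
Give Client D 10 more to hit its cap of 25 ; 130 left.
Client S: +50 to 55 (cap) ; 80 left.
Client Z: +80 to 85 (cap) ; 0 left.
Total = 270×90 + 130×85 + 230×25 + 80×10 + 220×55 + 250×80 + 90×10 = 74900.

74900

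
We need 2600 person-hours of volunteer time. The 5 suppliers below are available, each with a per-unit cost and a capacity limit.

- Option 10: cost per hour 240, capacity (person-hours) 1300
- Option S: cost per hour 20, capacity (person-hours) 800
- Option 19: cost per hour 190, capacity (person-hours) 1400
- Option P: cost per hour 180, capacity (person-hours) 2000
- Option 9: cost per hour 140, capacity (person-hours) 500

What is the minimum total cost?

Cheapest first:
Option S at 20: take all 800 person-hours ; 1800 still needed.
Take 500 from Option 9 at 140 ; need 1300 more.
Option P (180): take the remaining 1300 ; done.
Option 19, Option 10: unused.
Cost = 800×20 + 500×140 + 1300×180 = 320000.

320000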